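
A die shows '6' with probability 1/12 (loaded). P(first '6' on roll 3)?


Geometric: P(X=3) = (1-p)^(k-1)×p = (11/12)^2×1/12 = 121/1728

P(X=3) = 121/1728 ≈ 7.00%


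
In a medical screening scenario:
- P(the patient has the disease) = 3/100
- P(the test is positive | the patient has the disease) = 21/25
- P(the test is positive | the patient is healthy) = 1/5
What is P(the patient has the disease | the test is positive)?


Using Bayes' theorem:
P(A|B) = P(B|A)·P(A) / P(B)

P(the test is positive) = 21/25 × 3/100 + 1/5 × 97/100
= 63/2500 + 97/500 = 137/625

P(the patient has the disease|the test is positive) = (63/2500) / (137/625) = 63/548

P(the patient has the disease|the test is positive) = 63/548 ≈ 11.50%


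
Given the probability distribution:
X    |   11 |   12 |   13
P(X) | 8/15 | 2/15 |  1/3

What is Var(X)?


E[X] = 59/5
E[X²] = 2101/15
Var(X) = E[X²] - (E[X])² = 2101/15 - 3481/25 = 62/75

Var(X) = 62/75 ≈ 0.8267


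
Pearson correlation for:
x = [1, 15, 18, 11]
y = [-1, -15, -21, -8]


n=4, Σx=45, Σy=-45, Σxy=-692, Σx²=671, Σy²=731
r = (4×(-692) - 45×(-45))/√((4×671 - 45²)(4×731 - (-45)²))
= -743/√(659×899) = -743/√592441 ≈ -743/769.7019 ≈ -0.9653

r ≈ -0.9653


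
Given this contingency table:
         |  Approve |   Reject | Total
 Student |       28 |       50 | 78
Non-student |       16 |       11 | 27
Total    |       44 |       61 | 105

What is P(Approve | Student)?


P(Approve | Student) = 28/(28+50) = 28/78 = 14/39

P(Approve|Student) = 14/39 ≈ 35.90%


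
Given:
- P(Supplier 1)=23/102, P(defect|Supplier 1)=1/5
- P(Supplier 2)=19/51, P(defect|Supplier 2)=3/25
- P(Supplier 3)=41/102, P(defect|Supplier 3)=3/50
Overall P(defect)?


P(B) = Σ P(B|Aᵢ)×P(Aᵢ)
  1/5×23/102 = 23/510
  3/25×19/51 = 19/425
  3/50×41/102 = 41/1700
Sum = 581/5100

P(defect) = 581/5100 ≈ 11.39%


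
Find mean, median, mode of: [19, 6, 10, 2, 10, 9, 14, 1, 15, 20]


Sorted: [1, 2, 6, 9, 10, 10, 14, 15, 19, 20]
Mean = 106/10 = 53/5
Median = 10
Freq: {19: 1, 6: 1, 10: 2, 2: 1, 9: 1, 14: 1, 1: 1, 15: 1, 20: 1}
Mode: [10]

Mean=53/5, Median=10, Mode=10


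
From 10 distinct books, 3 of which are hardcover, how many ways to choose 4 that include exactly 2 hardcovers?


Choose 2 of the 3 hardcovers and 2 of the other 7 books:
C(3,2)×C(7,2) = 3×21 = 63

63


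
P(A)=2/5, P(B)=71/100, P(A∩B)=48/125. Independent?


P(A)×P(B) = 71/250
P(A∩B) = 48/125
Not equal → NOT independent

No, not independent


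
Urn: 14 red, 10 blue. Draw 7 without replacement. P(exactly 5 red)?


Hypergeometric: C(14,5)×C(10,2)/C(24,7)
= 2002×45/346104 = 455/1748

P(X=5) = 455/1748 ≈ 26.03%


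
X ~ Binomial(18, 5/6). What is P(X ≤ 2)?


P(X ≤ 2) = Σ P(X=i) for i=0..2
P(X=0) = 1/101559956668416
P(X=1) = 5/5642219814912
P(X=2) = 425/11284439629824
Sum = 979/25389989167104

P(X ≤ 2) = 979/25389989167104 ≈ 0.00%


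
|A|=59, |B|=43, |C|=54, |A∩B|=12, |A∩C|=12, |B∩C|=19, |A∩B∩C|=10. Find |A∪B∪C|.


|A∪B∪C| = 59+43+54-12-12-19+10 = 123

|A∪B∪C| = 123


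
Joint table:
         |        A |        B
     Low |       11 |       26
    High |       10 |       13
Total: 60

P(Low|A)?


P(Low|A) = 11/(11+10) = 11/21

P = 11/21 ≈ 52.38%


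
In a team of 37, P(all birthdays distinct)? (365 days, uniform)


P(all different) = Π(365-i)/365 for i=0..36
= (365/365)×(364/365)×...×(329/365)
= 0.151266

P ≈ 0.1513 ≈ 15.13%


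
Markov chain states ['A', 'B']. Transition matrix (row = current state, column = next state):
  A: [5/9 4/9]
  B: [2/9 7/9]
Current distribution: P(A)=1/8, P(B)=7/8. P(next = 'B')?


P(next=B) = Σᵢ P(now=i)×P(i→B)
= 1/8×4/9 + 7/8×7/9
= 1/18 + 49/72 = 53/72

P = 53/72 ≈ 0.7361


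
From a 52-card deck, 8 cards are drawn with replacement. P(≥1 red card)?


P(not a red card) = 26/52 = 1/2
P(none in 8 draws) = (1/2)^8 = 1/256
P(≥1 red card) = 1 - 1/256 = 255/256

P = 255/256 ≈ 99.61%


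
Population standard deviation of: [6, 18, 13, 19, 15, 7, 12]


Mean = 90/7
  (6-90/7)²=2304/49
  (18-90/7)²=1296/49
  (13-90/7)²=1/49
  (19-90/7)²=1849/49
  (15-90/7)²=225/49
  (7-90/7)²=1681/49
  (12-90/7)²=36/49
Σ(x-μ)² = 1056/7
σ² = (1056/7)/7 = 1056/49

σ = √(1056/49) ≈ 4.6423


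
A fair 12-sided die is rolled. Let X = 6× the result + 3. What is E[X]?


E[die] = (1+12)/2 = 13/2
E[X] = 6×13/2 + 3 = 42

E[X] = 42


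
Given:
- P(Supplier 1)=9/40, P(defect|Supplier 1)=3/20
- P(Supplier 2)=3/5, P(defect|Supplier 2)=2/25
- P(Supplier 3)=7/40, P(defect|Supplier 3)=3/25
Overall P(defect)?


P(B) = Σ P(B|Aᵢ)×P(Aᵢ)
  3/20×9/40 = 27/800
  2/25×3/5 = 6/125
  3/25×7/40 = 21/1000
Sum = 411/4000

P(defect) = 411/4000 ≈ 10.27%


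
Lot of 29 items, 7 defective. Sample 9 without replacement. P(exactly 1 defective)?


Hypergeometric: C(7,1)×C(22,8)/C(29,9)
= 7×319770/10015005 = 1938/8671

P(X=1) = 1938/8671 ≈ 22.35%


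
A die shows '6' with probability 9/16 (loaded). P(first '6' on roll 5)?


Geometric: P(X=5) = (1-p)^(k-1)×p = (7/16)^4×9/16 = 21609/1048576

P(X=5) = 21609/1048576 ≈ 2.06%


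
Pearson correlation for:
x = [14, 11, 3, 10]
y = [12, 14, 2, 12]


n=4, Σx=38, Σy=40, Σxy=448, Σx²=426, Σy²=488
r = (4×448 - 38×40)/√((4×426 - 38²)(4×488 - 40²))
= 272/√(260×352) = 272/√91520 ≈ 272/302.5227 ≈ 0.8991

r ≈ 0.8991


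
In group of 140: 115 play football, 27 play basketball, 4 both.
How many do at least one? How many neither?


|A∪B| = 115+27-4 = 138
Neither = 140-138 = 2

At least one: 138; Neither: 2


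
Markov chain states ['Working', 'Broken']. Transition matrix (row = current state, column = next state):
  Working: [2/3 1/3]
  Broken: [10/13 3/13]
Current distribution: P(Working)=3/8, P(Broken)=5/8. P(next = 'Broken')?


P(next=Broken) = Σᵢ P(now=i)×P(i→Broken)
= 3/8×1/3 + 5/8×3/13
= 1/8 + 15/104 = 7/26

P = 7/26 ≈ 0.2692


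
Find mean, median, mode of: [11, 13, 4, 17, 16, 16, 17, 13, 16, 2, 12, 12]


Sorted: [2, 4, 11, 12, 12, 13, 13, 16, 16, 16, 17, 17]
Mean = 149/12
Median = 13
Freq: {11: 1, 13: 2, 4: 1, 17: 2, 16: 3, 2: 1, 12: 2}
Mode: [16]

Mean=149/12, Median=13, Mode=16


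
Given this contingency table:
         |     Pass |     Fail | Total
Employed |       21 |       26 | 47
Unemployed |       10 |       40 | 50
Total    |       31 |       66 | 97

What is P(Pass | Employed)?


P(Pass | Employed) = 21/(21+26) = 21/47

P(Pass|Employed) = 21/47 ≈ 44.68%


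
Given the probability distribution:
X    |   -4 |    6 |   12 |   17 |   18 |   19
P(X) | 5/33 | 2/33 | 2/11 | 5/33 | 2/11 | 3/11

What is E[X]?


E[X] = Σ x·P(X=x)
= (-4)×(5/33) + (6)×(2/33) + (12)×(2/11) + (17)×(5/33) + (18)×(2/11) + (19)×(3/11)
= 428/33

E[X] = 428/33


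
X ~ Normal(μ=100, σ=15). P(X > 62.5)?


z = (62.5-100)/15 = -2.5
P(X > 62.5) = 1 - P(Z ≤ -2.5) = 1 - 0.0062 = 0.9938

P(X > 62.5) ≈ 0.9938


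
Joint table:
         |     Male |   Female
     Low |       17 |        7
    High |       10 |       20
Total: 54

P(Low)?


P(Low) = (17+7)/54 = 24/54 = 4/9

P(Low) = 4/9 ≈ 44.44%


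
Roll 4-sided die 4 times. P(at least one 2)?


P(no 2)^4 = (3/4)^4 = 81/256
P(≥1) = 1 - 81/256 = 175/256

P = 175/256 ≈ 68.36%


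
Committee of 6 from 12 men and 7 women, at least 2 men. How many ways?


Count by #men:
  2M,4W: C(12,2)×C(7,4)=2310
  3M,3W: C(12,3)×C(7,3)=7700
  4M,2W: C(12,4)×C(7,2)=10395
  5M,1W: C(12,5)×C(7,1)=5544
  6M,0W: C(12,6)×C(7,0)=924
Total = 26873

26873


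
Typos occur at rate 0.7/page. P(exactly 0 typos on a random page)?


Poisson(λ=0.7): P(X=0) = e^(-λ)×λ^k/k!
= e^(-0.7) × 0.7^0 / 0!
≈ 0.4965853038 × 1 / 1 ≈ 0.496585

P(X=0) ≈ 0.496585 ≈ 49.66%


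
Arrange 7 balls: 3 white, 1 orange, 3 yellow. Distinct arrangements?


7!/(3!×1!×3!) = 140

140


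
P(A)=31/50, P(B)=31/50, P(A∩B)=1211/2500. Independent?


P(A)×P(B) = 961/2500
P(A∩B) = 1211/2500
Not equal → NOT independent

No, not independent


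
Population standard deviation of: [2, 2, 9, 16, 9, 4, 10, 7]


Mean = 59/8
  (2-59/8)²=1849/64
  (2-59/8)²=1849/64
  (9-59/8)²=169/64
  (16-59/8)²=4761/64
  (9-59/8)²=169/64
  (4-59/8)²=729/64
  (10-59/8)²=441/64
  (7-59/8)²=9/64
Σ(x-μ)² = 1247/8
σ² = (1247/8)/8 = 1247/64

σ = √(1247/64) ≈ 4.4141


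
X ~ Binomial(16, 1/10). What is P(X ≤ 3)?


P(X ≤ 3) = Σ P(X=i) for i=0..3
P(X=0) = 1853020188851841/10000000000000000
P(X=1) = 205891132094649/625000000000000
P(X=2) = 68630377364883/250000000000000
P(X=3) = 17793060798303/125000000000000
Sum = 1863187652165157/2000000000000000

P(X ≤ 3) = 1863187652165157/2000000000000000 ≈ 93.16%


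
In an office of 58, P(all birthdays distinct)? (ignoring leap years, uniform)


P(all different) = Π(365-i)/365 for i=0..57
= (365/365)×(364/365)×...×(308/365)
= 0.008335

P ≈ 0.0083 ≈ 0.83%


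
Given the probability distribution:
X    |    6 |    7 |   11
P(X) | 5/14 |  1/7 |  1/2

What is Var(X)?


E[X] = 121/14
E[X²] = 1125/14
Var(X) = E[X²] - (E[X])² = 1125/14 - 14641/196 = 1109/196

Var(X) = 1109/196 ≈ 5.6582


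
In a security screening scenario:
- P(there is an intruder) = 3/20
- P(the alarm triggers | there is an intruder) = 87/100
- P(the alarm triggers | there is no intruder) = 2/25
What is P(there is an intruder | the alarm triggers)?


Using Bayes' theorem:
P(A|B) = P(B|A)·P(A) / P(B)

P(the alarm triggers) = 87/100 × 3/20 + 2/25 × 17/20
= 261/2000 + 17/250 = 397/2000

P(there is an intruder|the alarm triggers) = (261/2000) / (397/2000) = 261/397

P(there is an intruder|the alarm triggers) = 261/397 ≈ 65.74%


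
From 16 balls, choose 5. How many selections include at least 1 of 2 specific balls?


Complement: C(16,5) - C(14,5) = 4368 - 2002 = 2366

2366


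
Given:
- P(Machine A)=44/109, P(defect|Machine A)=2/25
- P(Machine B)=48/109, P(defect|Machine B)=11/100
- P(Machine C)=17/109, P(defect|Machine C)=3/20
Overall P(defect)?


P(B) = Σ P(B|Aᵢ)×P(Aᵢ)
  2/25×44/109 = 88/2725
  11/100×48/109 = 132/2725
  3/20×17/109 = 51/2180
Sum = 227/2180

P(defect) = 227/2180 ≈ 10.41%


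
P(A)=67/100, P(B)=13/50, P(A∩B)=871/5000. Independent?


P(A)×P(B) = 871/5000
P(A∩B) = 871/5000
Equal ✓ → Independent

Yes, independent


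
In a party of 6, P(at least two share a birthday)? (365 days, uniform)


P(all different) = Π(365-i)/365 for i=0..5
= 0.959538
P(match) = 1 - 0.959538 = 0.040462

P ≈ 0.0405 ≈ 4.05%


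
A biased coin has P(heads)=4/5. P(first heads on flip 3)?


Geometric: P(X=3) = (1-p)^(k-1)×p = (1/5)^2×4/5 = 4/125

P(X=3) = 4/125 ≈ 3.20%


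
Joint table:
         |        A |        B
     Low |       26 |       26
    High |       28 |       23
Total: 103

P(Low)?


P(Low) = (26+26)/103 = 52/103

P(Low) = 52/103 ≈ 50.49%


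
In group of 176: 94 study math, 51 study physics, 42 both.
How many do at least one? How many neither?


|A∪B| = 94+51-42 = 103
Neither = 176-103 = 73

At least one: 103; Neither: 73


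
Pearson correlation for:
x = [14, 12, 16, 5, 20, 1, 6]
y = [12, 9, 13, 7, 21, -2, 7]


n=7, Σx=74, Σy=67, Σxy=979, Σx²=1058, Σy²=937
r = (7×979 - 74×67)/√((7×1058 - 74²)(7×937 - 67²))
= 1895/√(1930×2070) = 1895/√3995100 ≈ 1895/1998.7746 ≈ 0.9481

r ≈ 0.9481


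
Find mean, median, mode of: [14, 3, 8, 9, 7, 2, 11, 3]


Sorted: [2, 3, 3, 7, 8, 9, 11, 14]
Mean = 57/8
Median = 15/2
Freq: {14: 1, 3: 2, 8: 1, 9: 1, 7: 1, 2: 1, 11: 1}
Mode: [3]

Mean=57/8, Median=15/2, Mode=3


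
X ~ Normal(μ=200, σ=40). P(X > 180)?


z = (180-200)/40 = -0.5
P(X > 180) = 1 - P(Z ≤ -0.5) = 1 - 0.3085 = 0.6915

P(X > 180) ≈ 0.6915


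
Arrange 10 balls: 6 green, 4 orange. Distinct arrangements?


10!/(6!×4!) = 210

210


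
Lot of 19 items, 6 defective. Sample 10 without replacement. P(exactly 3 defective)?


Hypergeometric: C(6,3)×C(13,7)/C(19,10)
= 20×1716/92378 = 120/323

P(X=3) = 120/323 ≈ 37.15%


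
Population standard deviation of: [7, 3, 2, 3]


Mean = 15/4
  (7-15/4)²=169/16
  (3-15/4)²=9/16
  (2-15/4)²=49/16
  (3-15/4)²=9/16
Σ(x-μ)² = 59/4
σ² = (59/4)/4 = 59/16

σ = √(59/16) ≈ 1.9203


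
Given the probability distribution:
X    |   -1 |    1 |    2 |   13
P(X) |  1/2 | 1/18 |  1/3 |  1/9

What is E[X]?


E[X] = Σ x·P(X=x)
= (-1)×(1/2) + (1)×(1/18) + (2)×(1/3) + (13)×(1/9)
= 5/3

E[X] = 5/3


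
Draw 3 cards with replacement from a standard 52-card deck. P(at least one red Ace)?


P(not a red Ace) = 50/52 = 25/26
P(none in 3 draws) = (25/26)^3 = 15625/17576
P(≥1 red Ace) = 1 - 15625/17576 = 1951/17576

P = 1951/17576 ≈ 11.10%


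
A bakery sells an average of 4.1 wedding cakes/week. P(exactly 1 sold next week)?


Poisson(λ=4.1): P(X=1) = e^(-λ)×λ^k/k!
= e^(-4.1) × 4.1^1 / 1!
≈ 0.0165726754 × 4.1 / 1 ≈ 0.067948

P(X=1) ≈ 0.067948 ≈ 6.79%


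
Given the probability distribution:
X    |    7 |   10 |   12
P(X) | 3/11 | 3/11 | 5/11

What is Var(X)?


E[X] = 111/11
E[X²] = 1167/11
Var(X) = E[X²] - (E[X])² = 1167/11 - 12321/121 = 516/121

Var(X) = 516/121 ≈ 4.2645


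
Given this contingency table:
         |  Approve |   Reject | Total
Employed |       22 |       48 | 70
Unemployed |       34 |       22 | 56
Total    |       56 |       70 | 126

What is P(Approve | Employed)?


P(Approve | Employed) = 22/(22+48) = 22/70 = 11/35

P(Approve|Employed) = 11/35 ≈ 31.43%


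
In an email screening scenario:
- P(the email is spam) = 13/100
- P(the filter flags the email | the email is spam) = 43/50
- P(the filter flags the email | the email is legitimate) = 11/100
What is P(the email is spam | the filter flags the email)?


Using Bayes' theorem:
P(A|B) = P(B|A)·P(A) / P(B)

P(the filter flags the email) = 43/50 × 13/100 + 11/100 × 87/100
= 559/5000 + 957/10000 = 83/400

P(the email is spam|the filter flags the email) = (559/5000) / (83/400) = 1118/2075

P(the email is spam|the filter flags the email) = 1118/2075 ≈ 53.88%


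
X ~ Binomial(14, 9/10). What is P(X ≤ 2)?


P(X ≤ 2) = Σ P(X=i) for i=0..2
P(X=0) = 1/100000000000000
P(X=1) = 63/50000000000000
P(X=2) = 7371/100000000000000
Sum = 3749/50000000000000

P(X ≤ 2) = 3749/50000000000000 ≈ 0.00%


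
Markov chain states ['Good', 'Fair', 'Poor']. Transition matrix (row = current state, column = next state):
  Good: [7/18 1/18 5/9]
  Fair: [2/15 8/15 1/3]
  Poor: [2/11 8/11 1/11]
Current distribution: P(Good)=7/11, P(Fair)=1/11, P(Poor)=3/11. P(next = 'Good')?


P(next=Good) = Σᵢ P(now=i)×P(i→Good)
= 7/11×7/18 + 1/11×2/15 + 3/11×2/11
= 49/198 + 2/165 + 6/121 = 3367/10890

P = 3367/10890 ≈ 0.3092


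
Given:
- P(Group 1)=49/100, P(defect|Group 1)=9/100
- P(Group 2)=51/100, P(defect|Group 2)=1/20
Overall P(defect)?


P(B) = Σ P(B|Aᵢ)×P(Aᵢ)
  9/100×49/100 = 441/10000
  1/20×51/100 = 51/2000
Sum = 87/1250

P(defect) = 87/1250 ≈ 6.96%


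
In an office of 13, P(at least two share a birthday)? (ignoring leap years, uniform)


P(all different) = Π(365-i)/365 for i=0..12
= 0.805590
P(match) = 1 - 0.805590 = 0.194410

P ≈ 0.1944 ≈ 19.44%


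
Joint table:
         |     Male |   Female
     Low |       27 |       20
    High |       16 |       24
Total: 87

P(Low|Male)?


P(Low|Male) = 27/(27+16) = 27/43

P = 27/43 ≈ 62.79%


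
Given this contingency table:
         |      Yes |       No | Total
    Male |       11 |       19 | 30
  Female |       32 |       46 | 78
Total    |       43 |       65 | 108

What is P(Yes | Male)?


P(Yes | Male) = 11/(11+19) = 11/30

P(Yes|Male) = 11/30 ≈ 36.67%


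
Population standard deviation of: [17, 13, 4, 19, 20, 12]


Mean = 85/6
  (17-85/6)²=289/36
  (13-85/6)²=49/36
  (4-85/6)²=3721/36
  (19-85/6)²=841/36
  (20-85/6)²=1225/36
  (12-85/6)²=169/36
Σ(x-μ)² = 1049/6
σ² = (1049/6)/6 = 1049/36

σ = √(1049/36) ≈ 5.3980


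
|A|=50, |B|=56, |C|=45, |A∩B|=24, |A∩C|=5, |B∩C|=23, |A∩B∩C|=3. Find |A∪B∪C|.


|A∪B∪C| = 50+56+45-24-5-23+3 = 102

|A∪B∪C| = 102


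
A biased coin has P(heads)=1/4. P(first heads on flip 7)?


Geometric: P(X=7) = (1-p)^(k-1)×p = (3/4)^6×1/4 = 729/16384

P(X=7) = 729/16384 ≈ 4.45%


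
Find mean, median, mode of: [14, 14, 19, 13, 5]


Sorted: [5, 13, 14, 14, 19]
Mean = 65/5 = 13
Median = 14
Freq: {14: 2, 19: 1, 13: 1, 5: 1}
Mode: [14]

Mean=13, Median=14, Mode=14


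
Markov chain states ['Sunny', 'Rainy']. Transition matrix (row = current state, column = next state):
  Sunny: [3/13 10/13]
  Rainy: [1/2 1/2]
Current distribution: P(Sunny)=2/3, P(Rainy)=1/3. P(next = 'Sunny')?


P(next=Sunny) = Σᵢ P(now=i)×P(i→Sunny)
= 2/3×3/13 + 1/3×1/2
= 2/13 + 1/6 = 25/78

P = 25/78 ≈ 0.3205


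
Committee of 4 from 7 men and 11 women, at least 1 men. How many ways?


Count by #men:
  1M,3W: C(7,1)×C(11,3)=1155
  2M,2W: C(7,2)×C(11,2)=1155
  3M,1W: C(7,3)×C(11,1)=385
  4M,0W: C(7,4)×C(11,0)=35
Total = 2730

2730


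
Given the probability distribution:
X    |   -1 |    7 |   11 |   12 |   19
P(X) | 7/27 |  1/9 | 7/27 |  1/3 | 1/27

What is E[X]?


E[X] = Σ x·P(X=x)
= (-1)×(7/27) + (7)×(1/9) + (11)×(7/27) + (12)×(1/3) + (19)×(1/27)
= 218/27

E[X] = 218/27


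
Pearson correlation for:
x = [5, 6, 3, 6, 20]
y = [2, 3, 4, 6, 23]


n=5, Σx=40, Σy=38, Σxy=536, Σx²=506, Σy²=594
r = (5×536 - 40×38)/√((5×506 - 40²)(5×594 - 38²))
= 1160/√(930×1526) = 1160/√1419180 ≈ 1160/1191.2934 ≈ 0.9737

r ≈ 0.9737


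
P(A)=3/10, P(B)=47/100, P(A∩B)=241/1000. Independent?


P(A)×P(B) = 141/1000
P(A∩B) = 241/1000
Not equal → NOT independent

No, not independent


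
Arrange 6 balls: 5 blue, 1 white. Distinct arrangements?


6!/(5!×1!) = 6

6


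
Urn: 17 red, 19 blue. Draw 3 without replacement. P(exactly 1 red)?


Hypergeometric: C(17,1)×C(19,2)/C(36,3)
= 17×171/7140 = 57/140

P(X=1) = 57/140 ≈ 40.71%


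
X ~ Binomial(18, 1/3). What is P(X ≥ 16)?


P(X ≥ 16) = Σ P(X=i) for i=16..18
P(X=16) = 68/43046721
P(X=17) = 4/43046721
P(X=18) = 1/387420489
Sum = 649/387420489

P(X ≥ 16) = 649/387420489 ≈ 0.00%


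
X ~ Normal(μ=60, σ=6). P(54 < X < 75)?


z₁=(54-60)/6=-1.0, z₂=(75-60)/6=2.5
P = Φ(2.5) - Φ(-1.0) = 0.993790 - 0.158655 = 0.835135 ≈ 0.8351

P(54 < X < 75) ≈ 0.8351


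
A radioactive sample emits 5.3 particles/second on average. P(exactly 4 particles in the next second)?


Poisson(λ=5.3): P(X=4) = e^(-λ)×λ^k/k!
= e^(-5.3) × 5.3^4 / 4!
≈ 0.004991593907 × 789.0481 / 24 ≈ 0.164109

P(X=4) ≈ 0.164109 ≈ 16.41%


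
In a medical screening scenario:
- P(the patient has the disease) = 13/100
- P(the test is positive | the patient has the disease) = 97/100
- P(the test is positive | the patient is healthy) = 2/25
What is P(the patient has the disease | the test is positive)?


Using Bayes' theorem:
P(A|B) = P(B|A)·P(A) / P(B)

P(the test is positive) = 97/100 × 13/100 + 2/25 × 87/100
= 1261/10000 + 87/1250 = 1957/10000

P(the patient has the disease|the test is positive) = (1261/10000) / (1957/10000) = 1261/1957

P(the patient has the disease|the test is positive) = 1261/1957 ≈ 64.44%


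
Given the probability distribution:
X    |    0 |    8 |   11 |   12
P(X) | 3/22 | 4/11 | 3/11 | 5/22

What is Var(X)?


E[X] = 95/11
E[X²] = 89
Var(X) = E[X²] - (E[X])² = 89 - 9025/121 = 1744/121

Var(X) = 1744/121 ≈ 14.4132


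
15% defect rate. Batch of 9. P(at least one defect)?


P(all good) = (17/20)^9 = 118587876497/512000000000
P(≥1 defect) = 393412123503/512000000000

P = 393412123503/512000000000 ≈ 76.84%


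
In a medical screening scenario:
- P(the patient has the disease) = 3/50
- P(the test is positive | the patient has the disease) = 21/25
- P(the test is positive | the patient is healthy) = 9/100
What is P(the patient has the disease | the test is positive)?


Using Bayes' theorem:
P(A|B) = P(B|A)·P(A) / P(B)

P(the test is positive) = 21/25 × 3/50 + 9/100 × 47/50
= 63/1250 + 423/5000 = 27/200

P(the patient has the disease|the test is positive) = (63/1250) / (27/200) = 28/75

P(the patient has the disease|the test is positive) = 28/75 ≈ 37.33%


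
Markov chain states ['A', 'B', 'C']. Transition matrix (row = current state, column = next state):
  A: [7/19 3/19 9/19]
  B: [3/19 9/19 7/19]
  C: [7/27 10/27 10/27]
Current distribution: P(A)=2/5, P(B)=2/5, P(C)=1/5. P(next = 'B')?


P(next=B) = Σᵢ P(now=i)×P(i→B)
= 2/5×3/19 + 2/5×9/19 + 1/5×10/27
= 6/95 + 18/95 + 2/27 = 838/2565

P = 838/2565 ≈ 0.3267


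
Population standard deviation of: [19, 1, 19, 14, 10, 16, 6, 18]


Mean = 103/8
  (19-103/8)²=2401/64
  (1-103/8)²=9025/64
  (19-103/8)²=2401/64
  (14-103/8)²=81/64
  (10-103/8)²=529/64
  (16-103/8)²=625/64
  (6-103/8)²=3025/64
  (18-103/8)²=1681/64
Σ(x-μ)² = 2471/8
σ² = (2471/8)/8 = 2471/64

σ = √(2471/64) ≈ 6.2136


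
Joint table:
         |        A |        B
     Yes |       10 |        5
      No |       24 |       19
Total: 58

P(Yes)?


P(Yes) = (10+5)/58 = 15/58

P(Yes) = 15/58 ≈ 25.86%


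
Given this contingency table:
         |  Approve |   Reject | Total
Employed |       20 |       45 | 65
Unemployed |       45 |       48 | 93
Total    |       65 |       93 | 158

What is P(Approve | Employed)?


P(Approve | Employed) = 20/(20+45) = 20/65 = 4/13

P(Approve|Employed) = 4/13 ≈ 30.77%


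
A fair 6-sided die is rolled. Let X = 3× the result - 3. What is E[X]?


E[die] = (1+6)/2 = 7/2
E[X] = 3×7/2 - 3 = 15/2

E[X] = 15/2


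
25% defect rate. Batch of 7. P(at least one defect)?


P(all good) = (3/4)^7 = 2187/16384
P(≥1 defect) = 14197/16384

P = 14197/16384 ≈ 86.65%


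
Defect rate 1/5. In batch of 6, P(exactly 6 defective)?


Binomial: P(X=6) = C(6,6)×p^6×(1-p)^0
= 1 × 1/15625 × 1 = 1/15625

P(X=6) = 1/15625 ≈ 0.01%


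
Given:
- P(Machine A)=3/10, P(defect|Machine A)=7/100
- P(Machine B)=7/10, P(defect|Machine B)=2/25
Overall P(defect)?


P(B) = Σ P(B|Aᵢ)×P(Aᵢ)
  7/100×3/10 = 21/1000
  2/25×7/10 = 7/125
Sum = 77/1000

P(defect) = 77/1000 ≈ 7.70%


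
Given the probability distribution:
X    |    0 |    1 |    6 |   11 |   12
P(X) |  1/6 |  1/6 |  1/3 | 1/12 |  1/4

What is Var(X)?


E[X] = 73/12
E[X²] = 233/4
Var(X) = E[X²] - (E[X])² = 233/4 - 5329/144 = 3059/144

Var(X) = 3059/144 ≈ 21.2431


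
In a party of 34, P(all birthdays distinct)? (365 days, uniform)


P(all different) = Π(365-i)/365 for i=0..33
= (365/365)×(364/365)×...×(332/365)
= 0.204683

P ≈ 0.2047 ≈ 20.47%


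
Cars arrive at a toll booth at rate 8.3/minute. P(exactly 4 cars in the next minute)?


Poisson(λ=8.3): P(X=4) = e^(-λ)×λ^k/k!
= e^(-8.3) × 8.3^4 / 4!
≈ 0.0002485168271 × 4745.8321 / 24 ≈ 0.049142

P(X=4) ≈ 0.049142 ≈ 4.91%


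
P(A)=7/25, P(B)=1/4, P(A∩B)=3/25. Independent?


P(A)×P(B) = 7/100
P(A∩B) = 3/25
Not equal → NOT independent

No, not independent


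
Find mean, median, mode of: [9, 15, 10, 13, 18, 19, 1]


Sorted: [1, 9, 10, 13, 15, 18, 19]
Mean = 85/7
Median = 13
Freq: {9: 1, 15: 1, 10: 1, 13: 1, 18: 1, 19: 1, 1: 1}
Mode: No mode

Mean=85/7, Median=13, Mode=No mode


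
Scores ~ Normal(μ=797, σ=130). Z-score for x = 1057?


z = (x - μ)/σ = (1057 - 797)/130 = 2.0

z = 2.0


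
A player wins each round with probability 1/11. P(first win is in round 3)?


Geometric: P(X=3) = (1-p)^(k-1)×p = (10/11)^2×1/11 = 100/1331

P(X=3) = 100/1331 ≈ 7.51%


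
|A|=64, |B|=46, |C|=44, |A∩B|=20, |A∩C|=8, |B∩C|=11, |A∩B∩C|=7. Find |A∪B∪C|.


|A∪B∪C| = 64+46+44-20-8-11+7 = 122

|A∪B∪C| = 122


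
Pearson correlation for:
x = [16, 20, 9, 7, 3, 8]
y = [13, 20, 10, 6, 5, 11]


n=6, Σx=63, Σy=65, Σxy=843, Σx²=859, Σy²=851
r = (6×843 - 63×65)/√((6×859 - 63²)(6×851 - 65²))
= 963/√(1185×881) = 963/√1043985 ≈ 963/1021.7558 ≈ 0.9425

r ≈ 0.9425


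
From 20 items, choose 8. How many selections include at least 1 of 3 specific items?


Complement: C(20,8) - C(17,8) = 125970 - 24310 = 101660

101660


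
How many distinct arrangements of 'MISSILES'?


Letters: 8, freq: {'M': 1, 'I': 2, 'S': 3, 'L': 1, 'E': 1}
8!/(1!×2!×3!×1!×1!) = 40320/12 = 3360

3360


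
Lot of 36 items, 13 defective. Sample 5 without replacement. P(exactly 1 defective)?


Hypergeometric: C(13,1)×C(23,4)/C(36,5)
= 13×8855/376992 = 1495/4896

P(X=1) = 1495/4896 ≈ 30.54%


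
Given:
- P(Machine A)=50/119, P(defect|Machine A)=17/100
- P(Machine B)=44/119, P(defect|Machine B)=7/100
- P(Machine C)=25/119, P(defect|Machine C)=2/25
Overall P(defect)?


P(B) = Σ P(B|Aᵢ)×P(Aᵢ)
  17/100×50/119 = 1/14
  7/100×44/119 = 11/425
  2/25×25/119 = 2/119
Sum = 97/850

P(defect) = 97/850 ≈ 11.41%


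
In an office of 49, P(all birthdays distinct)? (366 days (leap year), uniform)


P(all different) = Π(366-i)/366 for i=0..48
= (366/366)×(365/366)×...×(318/366)
= 0.034553

P ≈ 0.0346 ≈ 3.46%


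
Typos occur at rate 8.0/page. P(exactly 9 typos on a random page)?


Poisson(λ=8.0): P(X=9) = e^(-λ)×λ^k/k!
= e^(-8.0) × 8.0^9 / 9!
≈ 0.0003354626279 × 134217728 / 362880 ≈ 0.124077

P(X=9) ≈ 0.124077 ≈ 12.41%


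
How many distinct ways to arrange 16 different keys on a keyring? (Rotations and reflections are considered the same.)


Free circular arrangements: rotations and reflections both identified.
(n-1)!/2 = 15!/2 = 1307674368000/2 = 653837184000

653837184000


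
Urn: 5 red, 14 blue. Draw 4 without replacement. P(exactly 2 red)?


Hypergeometric: C(5,2)×C(14,2)/C(19,4)
= 10×91/3876 = 455/1938

P(X=2) = 455/1938 ≈ 23.48%


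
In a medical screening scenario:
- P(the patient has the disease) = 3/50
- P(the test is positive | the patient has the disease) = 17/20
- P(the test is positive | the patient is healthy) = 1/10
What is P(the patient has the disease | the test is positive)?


Using Bayes' theorem:
P(A|B) = P(B|A)·P(A) / P(B)

P(the test is positive) = 17/20 × 3/50 + 1/10 × 47/50
= 51/1000 + 47/500 = 29/200

P(the patient has the disease|the test is positive) = (51/1000) / (29/200) = 51/145

P(the patient has the disease|the test is positive) = 51/145 ≈ 35.17%


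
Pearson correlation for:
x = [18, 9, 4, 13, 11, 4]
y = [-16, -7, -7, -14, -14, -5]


n=6, Σx=59, Σy=-63, Σxy=-735, Σx²=727, Σy²=771
r = (6×(-735) - 59×(-63))/√((6×727 - 59²)(6×771 - (-63)²))
= -693/√(881×657) = -693/√578817 ≈ -693/760.8002 ≈ -0.9109

r ≈ -0.9109


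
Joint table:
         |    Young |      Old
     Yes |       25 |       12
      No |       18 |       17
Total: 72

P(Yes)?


P(Yes) = (25+12)/72 = 37/72

P(Yes) = 37/72 ≈ 51.39%


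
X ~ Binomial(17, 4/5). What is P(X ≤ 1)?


P(X ≤ 1) = Σ P(X=i) for i=0..1
P(X=0) = 1/762939453125
P(X=1) = 68/762939453125
Sum = 69/762939453125

P(X ≤ 1) = 69/762939453125 ≈ 0.00%


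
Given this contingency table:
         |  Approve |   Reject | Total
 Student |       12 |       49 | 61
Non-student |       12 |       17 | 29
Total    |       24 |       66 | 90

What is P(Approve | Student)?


P(Approve | Student) = 12/(12+49) = 12/61

P(Approve|Student) = 12/61 ≈ 19.67%


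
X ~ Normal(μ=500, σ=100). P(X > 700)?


z = (700-500)/100 = 2.0
P(X > 700) = 1 - P(Z ≤ 2.0) = 1 - 0.9772 = 0.0228

P(X > 700) ≈ 0.0228


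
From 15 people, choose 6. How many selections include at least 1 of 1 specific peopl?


Complement: C(15,6) - C(14,6) = 5005 - 3003 = 2002

2002


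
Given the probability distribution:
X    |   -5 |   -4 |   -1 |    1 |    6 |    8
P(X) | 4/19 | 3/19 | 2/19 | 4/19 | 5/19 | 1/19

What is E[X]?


E[X] = Σ x·P(X=x)
= (-5)×(4/19) + (-4)×(3/19) + (-1)×(2/19) + (1)×(4/19) + (6)×(5/19) + (8)×(1/19)
= 8/19

E[X] = 8/19


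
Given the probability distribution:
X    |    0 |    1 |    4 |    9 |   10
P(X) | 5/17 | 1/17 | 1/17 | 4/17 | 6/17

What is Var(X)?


E[X] = 101/17
E[X²] = 941/17
Var(X) = E[X²] - (E[X])² = 941/17 - 10201/289 = 5796/289

Var(X) = 5796/289 ≈ 20.0554


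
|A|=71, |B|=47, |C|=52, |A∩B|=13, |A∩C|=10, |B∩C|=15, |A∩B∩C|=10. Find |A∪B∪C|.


|A∪B∪C| = 71+47+52-13-10-15+10 = 142

|A∪B∪C| = 142


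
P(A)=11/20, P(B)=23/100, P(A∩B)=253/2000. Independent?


P(A)×P(B) = 253/2000
P(A∩B) = 253/2000
Equal ✓ → Independent

Yes, independent


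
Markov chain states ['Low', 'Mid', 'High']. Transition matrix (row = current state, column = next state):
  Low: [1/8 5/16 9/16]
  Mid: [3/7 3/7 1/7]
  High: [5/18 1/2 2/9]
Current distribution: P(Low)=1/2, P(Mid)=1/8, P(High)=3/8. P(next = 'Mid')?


P(next=Mid) = Σᵢ P(now=i)×P(i→Mid)
= 1/2×5/16 + 1/8×3/7 + 3/8×1/2
= 5/32 + 3/56 + 3/16 = 89/224

P = 89/224 ≈ 0.3973


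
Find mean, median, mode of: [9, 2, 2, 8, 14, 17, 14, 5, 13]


Sorted: [2, 2, 5, 8, 9, 13, 14, 14, 17]
Mean = 84/9 = 28/3
Median = 9
Freq: {9: 1, 2: 2, 8: 1, 14: 2, 17: 1, 5: 1, 13: 1}
Mode: [2, 14]

Mean=28/3, Median=9, Mode=[2, 14]


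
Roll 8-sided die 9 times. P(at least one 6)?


P(no 6)^9 = (7/8)^9 = 40353607/134217728
P(≥1) = 1 - 40353607/134217728 = 93864121/134217728

P = 93864121/134217728 ≈ 69.93%


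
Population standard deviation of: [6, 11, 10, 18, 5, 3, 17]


Mean = 70/7 = 10
  (6-10)²=16
  (11-10)²=1
  (10-10)²=0
  (18-10)²=64
  (5-10)²=25
  (3-10)²=49
  (17-10)²=49
Σ(x-μ)² = 204
σ² = 204/7

σ = √(204/7) ≈ 5.3984


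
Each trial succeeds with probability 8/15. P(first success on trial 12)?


Geometric: P(X=12) = (1-p)^(k-1)×p = (7/15)^11×8/15 = 15818613944/129746337890625

P(X=12) = 15818613944/129746337890625 ≈ 0.01%


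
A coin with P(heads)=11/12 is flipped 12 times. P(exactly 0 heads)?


Binomial: P(X=0) = C(12,0)×p^0×(1-p)^12
= 1 × 1 × 1/8916100448256 = 1/8916100448256

P(X=0) = 1/8916100448256 ≈ 0.00%


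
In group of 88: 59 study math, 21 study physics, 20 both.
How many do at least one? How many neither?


|A∪B| = 59+21-20 = 60
Neither = 88-60 = 28

At least one: 60; Neither: 28


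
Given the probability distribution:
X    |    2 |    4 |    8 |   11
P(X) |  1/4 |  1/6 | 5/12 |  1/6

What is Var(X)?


E[X] = 19/3
E[X²] = 101/2
Var(X) = E[X²] - (E[X])² = 101/2 - 361/9 = 187/18

Var(X) = 187/18 ≈ 10.3889


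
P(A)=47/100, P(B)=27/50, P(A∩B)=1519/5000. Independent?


P(A)×P(B) = 1269/5000
P(A∩B) = 1519/5000
Not equal → NOT independent

No, not independent


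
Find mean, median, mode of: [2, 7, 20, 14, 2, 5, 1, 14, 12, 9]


Sorted: [1, 2, 2, 5, 7, 9, 12, 14, 14, 20]
Mean = 86/10 = 43/5
Median = 8
Freq: {2: 2, 7: 1, 20: 1, 14: 2, 5: 1, 1: 1, 12: 1, 9: 1}
Mode: [2, 14]

Mean=43/5, Median=8, Mode=[2, 14]


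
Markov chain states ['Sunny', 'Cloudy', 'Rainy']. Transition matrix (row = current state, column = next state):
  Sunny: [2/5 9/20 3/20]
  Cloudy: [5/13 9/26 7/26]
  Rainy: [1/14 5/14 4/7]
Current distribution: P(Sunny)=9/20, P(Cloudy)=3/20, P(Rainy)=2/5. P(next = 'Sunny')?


P(next=Sunny) = Σᵢ P(now=i)×P(i→Sunny)
= 9/20×2/5 + 3/20×5/13 + 2/5×1/14
= 9/50 + 3/52 + 1/35 = 2423/9100

P = 2423/9100 ≈ 0.2663


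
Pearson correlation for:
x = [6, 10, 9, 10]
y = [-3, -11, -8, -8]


n=4, Σx=35, Σy=-30, Σxy=-280, Σx²=317, Σy²=258
r = (4×(-280) - 35×(-30))/√((4×317 - 35²)(4×258 - (-30)²))
= -70/√(43×132) = -70/√5676 ≈ -70/75.3392 ≈ -0.9291

r ≈ -0.9291


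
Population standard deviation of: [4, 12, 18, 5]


Mean = 39/4
  (4-39/4)²=529/16
  (12-39/4)²=81/16
  (18-39/4)²=1089/16
  (5-39/4)²=361/16
Σ(x-μ)² = 515/4
σ² = (515/4)/4 = 515/16

σ = √(515/16) ≈ 5.6734


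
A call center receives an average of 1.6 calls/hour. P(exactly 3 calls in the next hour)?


Poisson(λ=1.6): P(X=3) = e^(-λ)×λ^k/k!
= e^(-1.6) × 1.6^3 / 3!
≈ 0.201896518 × 4.096 / 6 ≈ 0.137828

P(X=3) ≈ 0.137828 ≈ 13.78%


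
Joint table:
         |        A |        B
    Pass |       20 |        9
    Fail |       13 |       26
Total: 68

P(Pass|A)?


P(Pass|A) = 20/(20+13) = 20/33

P = 20/33 ≈ 60.61%


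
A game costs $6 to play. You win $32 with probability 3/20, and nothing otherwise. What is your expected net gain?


E[gain] = (32-6)×3/20 + (-6)×17/20
= 39/10 - 51/10 = -6/5

Expected net gain = $-6/5 ≈ $-1.20


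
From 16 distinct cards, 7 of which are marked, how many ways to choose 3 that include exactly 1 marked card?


Choose 1 of the 7 marked cards and 2 of the other 9 cards:
C(7,1)×C(9,2) = 7×36 = 252

252


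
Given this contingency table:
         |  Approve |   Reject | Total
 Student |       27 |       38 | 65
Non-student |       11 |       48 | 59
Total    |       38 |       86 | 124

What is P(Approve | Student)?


P(Approve | Student) = 27/(27+38) = 27/65

P(Approve|Student) = 27/65 ≈ 41.54%


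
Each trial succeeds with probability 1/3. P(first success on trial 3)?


Geometric: P(X=3) = (1-p)^(k-1)×p = (2/3)^2×1/3 = 4/27

P(X=3) = 4/27 ≈ 14.81%


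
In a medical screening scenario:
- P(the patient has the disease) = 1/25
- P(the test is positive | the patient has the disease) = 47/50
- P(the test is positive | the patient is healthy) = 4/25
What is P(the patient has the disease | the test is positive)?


Using Bayes' theorem:
P(A|B) = P(B|A)·P(A) / P(B)

P(the test is positive) = 47/50 × 1/25 + 4/25 × 24/25
= 47/1250 + 96/625 = 239/1250

P(the patient has the disease|the test is positive) = (47/1250) / (239/1250) = 47/239

P(the patient has the disease|the test is positive) = 47/239 ≈ 19.67%


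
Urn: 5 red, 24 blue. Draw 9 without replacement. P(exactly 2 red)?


Hypergeometric: C(5,2)×C(24,7)/C(29,9)
= 10×346104/10015005 = 912/2639

P(X=2) = 912/2639 ≈ 34.56%


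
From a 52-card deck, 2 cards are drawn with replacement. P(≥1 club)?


P(not a club) = 39/52 = 3/4
P(none in 2 draws) = (3/4)^2 = 9/16
P(≥1 club) = 1 - 9/16 = 7/16

P = 7/16 ≈ 43.75%


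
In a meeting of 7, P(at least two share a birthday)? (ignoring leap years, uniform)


P(all different) = Π(365-i)/365 for i=0..6
= 0.943764
P(match) = 1 - 0.943764 = 0.056236

P ≈ 0.0562 ≈ 5.62%


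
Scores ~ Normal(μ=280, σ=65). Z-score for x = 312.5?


z = (x - μ)/σ = (312.5 - 280)/65 = 0.5

z = 0.5


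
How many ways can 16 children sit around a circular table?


Circular arrangements of 16 distinct objects: fix one position to break rotational symmetry.
(n-1)! = 15! = 1307674368000

1307674368000


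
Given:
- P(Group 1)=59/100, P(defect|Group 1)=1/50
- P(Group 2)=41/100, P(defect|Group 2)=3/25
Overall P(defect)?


P(B) = Σ P(B|Aᵢ)×P(Aᵢ)
  1/50×59/100 = 59/5000
  3/25×41/100 = 123/2500
Sum = 61/1000

P(defect) = 61/1000 ≈ 6.10%


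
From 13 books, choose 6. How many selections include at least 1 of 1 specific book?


Complement: C(13,6) - C(12,6) = 1716 - 924 = 792

792


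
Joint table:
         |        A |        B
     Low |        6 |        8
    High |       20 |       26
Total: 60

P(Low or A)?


P(Low∨A) = P(Low) + P(A) - P(Low∧A)
= (14 + 26 - 6)/60 = 34/60 = 17/30

P = 17/30 ≈ 56.67%


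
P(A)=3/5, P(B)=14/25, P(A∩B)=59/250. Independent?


P(A)×P(B) = 42/125
P(A∩B) = 59/250
Not equal → NOT independent

No, not independent


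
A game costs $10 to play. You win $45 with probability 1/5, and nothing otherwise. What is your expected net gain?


E[gain] = (45-10)×1/5 + (-10)×4/5
= 7 - 8 = -1

Expected net gain = $-1 ≈ $-1.00


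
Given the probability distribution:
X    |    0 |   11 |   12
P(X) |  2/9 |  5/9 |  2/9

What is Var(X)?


E[X] = 79/9
E[X²] = 893/9
Var(X) = E[X²] - (E[X])² = 893/9 - 6241/81 = 1796/81

Var(X) = 1796/81 ≈ 22.1728


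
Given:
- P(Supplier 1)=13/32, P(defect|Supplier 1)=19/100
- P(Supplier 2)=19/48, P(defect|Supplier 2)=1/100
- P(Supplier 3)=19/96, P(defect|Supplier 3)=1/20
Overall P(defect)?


P(B) = Σ P(B|Aᵢ)×P(Aᵢ)
  19/100×13/32 = 247/3200
  1/100×19/48 = 19/4800
  1/20×19/96 = 19/1920
Sum = 437/4800

P(defect) = 437/4800 ≈ 9.10%


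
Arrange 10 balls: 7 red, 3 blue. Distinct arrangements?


10!/(7!×3!) = 120

120


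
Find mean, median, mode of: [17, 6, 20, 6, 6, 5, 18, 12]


Sorted: [5, 6, 6, 6, 12, 17, 18, 20]
Mean = 90/8 = 45/4
Median = 9
Freq: {17: 1, 6: 3, 20: 1, 5: 1, 18: 1, 12: 1}
Mode: [6]

Mean=45/4, Median=9, Mode=6


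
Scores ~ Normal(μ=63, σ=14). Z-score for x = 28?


z = (x - μ)/σ = (28 - 63)/14 = -2.5

z = -2.5


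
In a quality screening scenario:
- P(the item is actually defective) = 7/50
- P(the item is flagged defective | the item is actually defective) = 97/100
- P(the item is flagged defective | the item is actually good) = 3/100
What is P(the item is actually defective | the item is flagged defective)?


Using Bayes' theorem:
P(A|B) = P(B|A)·P(A) / P(B)

P(the item is flagged defective) = 97/100 × 7/50 + 3/100 × 43/50
= 679/5000 + 129/5000 = 101/625

P(the item is actually defective|the item is flagged defective) = (679/5000) / (101/625) = 679/808

P(the item is actually defective|the item is flagged defective) = 679/808 ≈ 84.03%


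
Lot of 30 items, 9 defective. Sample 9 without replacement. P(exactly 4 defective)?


Hypergeometric: C(9,4)×C(21,5)/C(30,9)
= 126×20349/14307150 = 427329/2384525

P(X=4) = 427329/2384525 ≈ 17.92%


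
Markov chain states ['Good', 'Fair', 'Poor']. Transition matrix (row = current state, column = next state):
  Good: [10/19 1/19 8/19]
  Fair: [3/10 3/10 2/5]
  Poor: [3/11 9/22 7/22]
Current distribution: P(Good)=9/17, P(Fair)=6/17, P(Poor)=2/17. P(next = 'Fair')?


P(next=Fair) = Σᵢ P(now=i)×P(i→Fair)
= 9/17×1/19 + 6/17×3/10 + 2/17×9/22
= 9/323 + 9/85 + 9/187 = 3231/17765

P = 3231/17765 ≈ 0.1819


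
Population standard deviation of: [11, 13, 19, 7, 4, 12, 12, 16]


Mean = 94/8 = 47/4
  (11-47/4)²=9/16
  (13-47/4)²=25/16
  (19-47/4)²=841/16
  (7-47/4)²=361/16
  (4-47/4)²=961/16
  (12-47/4)²=1/16
  (12-47/4)²=1/16
  (16-47/4)²=289/16
Σ(x-μ)² = 311/2
σ² = (311/2)/8 = 311/16

σ = √(311/16) ≈ 4.4088


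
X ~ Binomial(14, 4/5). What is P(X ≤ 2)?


P(X ≤ 2) = Σ P(X=i) for i=0..2
P(X=0) = 1/6103515625
P(X=1) = 56/6103515625
P(X=2) = 1456/6103515625
Sum = 1513/6103515625

P(X ≤ 2) = 1513/6103515625 ≈ 0.00%


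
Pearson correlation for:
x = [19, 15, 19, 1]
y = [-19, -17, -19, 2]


n=4, Σx=54, Σy=-53, Σxy=-975, Σx²=948, Σy²=1015
r = (4×(-975) - 54×(-53))/√((4×948 - 54²)(4×1015 - (-53)²))
= -1038/√(876×1251) = -1038/√1095876 ≈ -1038/1046.8410 ≈ -0.9916

r ≈ -0.9916


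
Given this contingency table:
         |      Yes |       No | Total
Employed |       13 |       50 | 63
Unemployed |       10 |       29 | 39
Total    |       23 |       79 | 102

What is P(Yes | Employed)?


P(Yes | Employed) = 13/(13+50) = 13/63

P(Yes|Employed) = 13/63 ≈ 20.63%


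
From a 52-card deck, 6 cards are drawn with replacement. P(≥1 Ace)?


P(not a Ace) = 48/52 = 12/13
P(none in 6 draws) = (12/13)^6 = 2985984/4826809
P(≥1 Ace) = 1 - 2985984/4826809 = 1840825/4826809

P = 1840825/4826809 ≈ 38.14%


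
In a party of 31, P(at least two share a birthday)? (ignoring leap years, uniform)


P(all different) = Π(365-i)/365 for i=0..30
= 0.269545
P(match) = 1 - 0.269545 = 0.730455

P ≈ 0.7305 ≈ 73.05%


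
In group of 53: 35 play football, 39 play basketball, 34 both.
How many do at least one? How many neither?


|A∪B| = 35+39-34 = 40
Neither = 53-40 = 13

At least one: 40; Neither: 13
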